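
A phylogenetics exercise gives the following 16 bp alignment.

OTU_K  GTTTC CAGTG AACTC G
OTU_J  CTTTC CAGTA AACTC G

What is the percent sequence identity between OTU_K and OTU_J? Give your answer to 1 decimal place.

Differing sites — 1:G/C; 10:G/A.
14 of the 16 sites match, so the percent identity is 14/16 × 100 = 87.5%.

87.5%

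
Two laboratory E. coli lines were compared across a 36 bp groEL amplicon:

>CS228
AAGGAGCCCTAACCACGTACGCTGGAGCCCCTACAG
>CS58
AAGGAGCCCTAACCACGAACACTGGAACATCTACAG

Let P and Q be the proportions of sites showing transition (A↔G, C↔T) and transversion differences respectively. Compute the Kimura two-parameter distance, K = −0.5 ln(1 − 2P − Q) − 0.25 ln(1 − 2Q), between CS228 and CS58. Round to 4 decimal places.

0.1551

The sequences differ at positions 18 (T/A, transversion), 21 (G/A, transition), 27 (G/A, transition), 29 (C/A, transversion), 30 (C/T, transition).
Of the 5 differences, 3 transitions and 2 transversions over 36 sites: P = 3/36 = 0.083333, Q = 2/36 = 0.055556.
d = −0.5·ln(0.777778) − 0.25·ln(0.888888) = −0.5·(-0.251314) − 0.25·(-0.117784) = 0.1551.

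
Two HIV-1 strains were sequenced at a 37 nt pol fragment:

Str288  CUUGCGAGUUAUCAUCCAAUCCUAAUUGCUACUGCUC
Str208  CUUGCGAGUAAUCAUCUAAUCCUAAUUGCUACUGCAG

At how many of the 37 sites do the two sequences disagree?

Differing sites — 10:U/A; 17:C/U; 36:U/A; 37:C/G.
That gives 4 mismatches out of 37 aligned sites, so the Hamming distance is 4.

4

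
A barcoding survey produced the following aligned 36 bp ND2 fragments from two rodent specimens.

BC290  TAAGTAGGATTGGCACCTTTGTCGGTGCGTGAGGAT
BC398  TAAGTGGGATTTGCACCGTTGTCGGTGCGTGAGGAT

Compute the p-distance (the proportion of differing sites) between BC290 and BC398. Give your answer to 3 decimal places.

0.083

Differing sites — 6:A/G; 12:G/T; 18:T/G.
There are 3 differences over 36 sites, so p = 3/36 = 0.083.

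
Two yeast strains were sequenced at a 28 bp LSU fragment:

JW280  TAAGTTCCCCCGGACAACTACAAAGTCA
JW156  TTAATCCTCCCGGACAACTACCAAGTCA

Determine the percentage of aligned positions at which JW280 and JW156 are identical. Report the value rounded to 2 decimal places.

82.14%

The sequences differ at positions 2 (A/T), 4 (G/A), 6 (T/C), 8 (C/T), 22 (A/C).
23 of the 28 sites match, so the percent identity is 23/28 × 100 = 82.14%.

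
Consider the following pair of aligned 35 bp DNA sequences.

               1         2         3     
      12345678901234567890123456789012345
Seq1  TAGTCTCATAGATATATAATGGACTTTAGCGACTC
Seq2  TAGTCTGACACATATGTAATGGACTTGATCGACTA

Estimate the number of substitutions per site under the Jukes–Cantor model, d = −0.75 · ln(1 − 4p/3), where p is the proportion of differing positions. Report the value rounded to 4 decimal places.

0.2326

Mismatches occur at site 7 (C→G), site 9 (T→C), site 11 (G→C), site 16 (A→G), site 27 (T→G), site 29 (G→T), site 35 (C→A).
p = 7/35 = 0.200000.
d = −0.75 · ln(1 − (4/3)·0.200000) = −0.75 · ln(0.733333) = −0.75 · (-0.310155) = 0.2326.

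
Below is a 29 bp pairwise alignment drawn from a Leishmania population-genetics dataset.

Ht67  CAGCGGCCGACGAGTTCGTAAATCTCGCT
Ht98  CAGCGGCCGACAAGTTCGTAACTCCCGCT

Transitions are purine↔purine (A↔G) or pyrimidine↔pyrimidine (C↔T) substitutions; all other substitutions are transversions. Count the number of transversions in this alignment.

Differing sites — 12:G/A (Ti); 22:A/C (Tv); 25:T/C (Ti).
Of the 3 differences, 2 transitions and 1 transversion, so the answer is 1.

1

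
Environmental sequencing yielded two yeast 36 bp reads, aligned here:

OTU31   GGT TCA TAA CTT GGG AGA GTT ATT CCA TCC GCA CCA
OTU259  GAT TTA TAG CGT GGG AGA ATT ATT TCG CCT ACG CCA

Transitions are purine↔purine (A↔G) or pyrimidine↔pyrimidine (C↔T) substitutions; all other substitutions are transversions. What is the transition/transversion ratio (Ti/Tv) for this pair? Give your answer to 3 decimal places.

The sequences differ at positions 2 (G/A, transition), 5 (C/T, transition), 9 (A/G, transition), 11 (T/G, transversion), 19 (G/A, transition), 25 (C/T, transition), 27 (A/G, transition), 28 (T/C, transition), 30 (C/T, transition), 31 (G/A, transition), 33 (A/G, transition).
Of the 11 differences, 10 transitions and 1 transversion, so Ti/Tv = 10/1 = 10.000.

10.000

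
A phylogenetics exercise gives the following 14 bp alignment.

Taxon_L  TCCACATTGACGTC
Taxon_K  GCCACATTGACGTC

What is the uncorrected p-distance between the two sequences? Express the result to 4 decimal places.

0.0714

A single mismatch occurs at site 1 (T→G).
There are 1 differences over 14 sites, so p = 1/14 = 0.0714.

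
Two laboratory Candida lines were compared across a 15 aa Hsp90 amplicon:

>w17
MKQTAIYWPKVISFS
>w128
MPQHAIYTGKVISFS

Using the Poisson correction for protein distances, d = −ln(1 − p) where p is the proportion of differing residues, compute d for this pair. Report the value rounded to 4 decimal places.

0.3102

Mismatches occur at site 2 (K↔P), site 4 (T↔H), site 8 (W↔T), site 9 (P↔G).
p = 4/15 = 0.266667.
d = −ln(1 − 0.266667) = −ln(0.733333) = 0.3102.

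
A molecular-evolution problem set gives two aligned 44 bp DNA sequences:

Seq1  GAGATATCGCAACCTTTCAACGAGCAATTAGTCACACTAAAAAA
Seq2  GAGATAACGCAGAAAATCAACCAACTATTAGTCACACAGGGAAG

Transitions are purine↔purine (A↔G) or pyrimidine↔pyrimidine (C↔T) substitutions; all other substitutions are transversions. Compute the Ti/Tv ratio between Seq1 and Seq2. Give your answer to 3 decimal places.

Mismatches occur at site 7 (T↔A, transversion), site 12 (A↔G, transition), site 13 (C↔A, transversion), site 14 (C↔A, transversion), site 15 (T↔A, transversion), site 16 (T↔A, transversion), site 22 (G↔C, transversion), site 24 (G↔A, transition), site 26 (A↔T, transversion), site 38 (T↔A, transversion), site 39 (A↔G, transition), site 40 (A↔G, transition), site 41 (A↔G, transition), site 44 (A↔G, transition).
Of the 14 differences, 6 transitions and 8 transversions, so Ti/Tv = 6/8 = 0.750.

0.750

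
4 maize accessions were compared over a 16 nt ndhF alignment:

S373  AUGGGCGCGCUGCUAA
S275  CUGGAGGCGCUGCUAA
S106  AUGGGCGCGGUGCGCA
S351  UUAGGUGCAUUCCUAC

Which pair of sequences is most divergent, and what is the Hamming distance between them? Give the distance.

9

Pairwise Hamming distances:
  S373 vs S275: 3
  S373 vs S106: 3
  S373 vs S351: 7
  S275 vs S106: 6
  S275 vs S351: 8
  S106 vs S351: 9
The largest is 9, between S106 and S351.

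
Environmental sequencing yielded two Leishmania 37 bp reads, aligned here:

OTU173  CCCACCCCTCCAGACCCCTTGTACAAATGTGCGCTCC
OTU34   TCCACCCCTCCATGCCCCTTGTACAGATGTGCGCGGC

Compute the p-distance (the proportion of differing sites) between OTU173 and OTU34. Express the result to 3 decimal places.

0.162

The sequences differ at positions 1 (C/T), 13 (G/T), 14 (A/G), 26 (A/G), 35 (T/G), 36 (C/G).
There are 6 differences over 37 sites, so p = 6/37 = 0.162.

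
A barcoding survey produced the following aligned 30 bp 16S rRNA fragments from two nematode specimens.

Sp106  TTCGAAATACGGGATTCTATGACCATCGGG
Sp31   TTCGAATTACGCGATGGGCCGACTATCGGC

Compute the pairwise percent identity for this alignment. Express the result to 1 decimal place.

70.0%

Differing sites — 7:A/T; 12:G/C; 16:T/G; 17:C/G; 18:T/G; 19:A/C; 20:T/C; 24:C/T; 30:G/C.
21 of the 30 sites match, so the percent identity is 21/30 × 100 = 70.0%.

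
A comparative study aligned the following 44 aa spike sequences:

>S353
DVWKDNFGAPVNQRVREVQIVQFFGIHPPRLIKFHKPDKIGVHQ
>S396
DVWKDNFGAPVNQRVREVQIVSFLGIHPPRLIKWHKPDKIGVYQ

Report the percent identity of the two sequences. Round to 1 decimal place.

The sequences differ at positions 22 (Q/S), 24 (F/L), 34 (F/W), 43 (H/Y).
40 of the 44 sites match, so the percent identity is 40/44 × 100 = 90.9%.

90.9%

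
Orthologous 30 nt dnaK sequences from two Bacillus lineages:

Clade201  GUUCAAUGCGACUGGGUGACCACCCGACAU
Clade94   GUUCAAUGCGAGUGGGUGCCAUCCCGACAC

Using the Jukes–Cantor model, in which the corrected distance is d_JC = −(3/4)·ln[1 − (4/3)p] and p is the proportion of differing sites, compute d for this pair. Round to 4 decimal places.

The sequences differ at positions 12 (C/G), 19 (A/C), 21 (C/A), 22 (A/U), 30 (U/C).
p = 5/30 = 0.166667.
d = −0.75 · ln(1 − (4/3)·0.166667) = −0.75 · ln(0.777777) = −0.75 · (-0.251315) = 0.1885.

0.1885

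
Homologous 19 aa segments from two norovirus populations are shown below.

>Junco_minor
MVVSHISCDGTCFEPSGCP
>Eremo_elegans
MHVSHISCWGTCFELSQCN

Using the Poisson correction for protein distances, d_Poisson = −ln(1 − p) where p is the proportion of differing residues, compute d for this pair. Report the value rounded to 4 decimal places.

Differing sites — 2:V/H; 9:D/W; 15:P/L; 17:G/Q; 19:P/N.
p = 5/19 = 0.263158.
d = −ln(1 − 0.263158) = −ln(0.736842) = 0.3054.

0.3054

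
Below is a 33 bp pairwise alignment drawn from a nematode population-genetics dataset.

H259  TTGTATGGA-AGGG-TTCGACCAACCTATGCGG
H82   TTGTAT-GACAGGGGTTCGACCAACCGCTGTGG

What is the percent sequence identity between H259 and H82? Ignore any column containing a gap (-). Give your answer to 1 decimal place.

90.0%

Excluding the 3 gap columns leaves 30 comparable sites.
Mismatches occur at site 27 (T→G), site 28 (A→C), site 31 (C→T).
27 of the 30 comparable sites match, so the percent identity is 27/30 × 100 = 90.0%.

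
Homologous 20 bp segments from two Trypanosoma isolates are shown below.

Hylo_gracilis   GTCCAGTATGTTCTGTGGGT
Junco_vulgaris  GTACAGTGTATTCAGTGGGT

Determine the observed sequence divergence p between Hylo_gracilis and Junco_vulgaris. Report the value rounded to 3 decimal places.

Mismatches occur at site 3 (C→A), site 8 (A→G), site 10 (G→A), site 14 (T→A).
There are 4 differences over 20 sites, so p = 4/20 = 0.200.

0.200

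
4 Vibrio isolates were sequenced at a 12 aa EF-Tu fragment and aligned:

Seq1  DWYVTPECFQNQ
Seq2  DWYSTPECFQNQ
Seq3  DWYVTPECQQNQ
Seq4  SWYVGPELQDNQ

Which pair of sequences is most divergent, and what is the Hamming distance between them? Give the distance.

6

Pairwise Hamming distances:
  Seq1 vs Seq2: 1
  Seq1 vs Seq3: 1
  Seq1 vs Seq4: 5
  Seq2 vs Seq3: 2
  Seq2 vs Seq4: 6
  Seq3 vs Seq4: 4
The largest is 6, between Seq2 and Seq4.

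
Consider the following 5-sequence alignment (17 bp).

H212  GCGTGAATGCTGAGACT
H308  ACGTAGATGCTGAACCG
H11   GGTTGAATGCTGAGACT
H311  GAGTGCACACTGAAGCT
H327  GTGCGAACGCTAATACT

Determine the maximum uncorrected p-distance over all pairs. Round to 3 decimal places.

0.588

Pairwise Hamming distances:
  H212 vs H308: 6
  H212 vs H11: 2
  H212 vs H311: 6
  H212 vs H327: 5
  H308 vs H11: 8
  H308 vs H311: 8
  H308 vs H327: 10
  H11 vs H311: 7
  H11 vs H327: 6
  H311 vs H327: 7
The largest is 10 mismatches, between H308 and H327; p = 10/17 = 0.588.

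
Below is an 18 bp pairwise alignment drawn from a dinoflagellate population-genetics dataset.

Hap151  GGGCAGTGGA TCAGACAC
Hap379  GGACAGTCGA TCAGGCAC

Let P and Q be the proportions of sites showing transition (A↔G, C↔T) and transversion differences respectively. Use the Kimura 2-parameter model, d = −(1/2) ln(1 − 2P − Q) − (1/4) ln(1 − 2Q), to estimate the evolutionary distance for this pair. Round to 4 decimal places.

0.1922

The sequences differ at positions 3 (G/A, transition), 8 (G/C, transversion), 15 (A/G, transition).
Of the 3 differences, 2 transitions and 1 transversion over 18 sites: P = 2/18 = 0.111111, Q = 1/18 = 0.055556.
d = −0.5·ln(0.722222) − 0.25·ln(0.888888) = −0.5·(-0.325423) − 0.25·(-0.117784) = 0.1922.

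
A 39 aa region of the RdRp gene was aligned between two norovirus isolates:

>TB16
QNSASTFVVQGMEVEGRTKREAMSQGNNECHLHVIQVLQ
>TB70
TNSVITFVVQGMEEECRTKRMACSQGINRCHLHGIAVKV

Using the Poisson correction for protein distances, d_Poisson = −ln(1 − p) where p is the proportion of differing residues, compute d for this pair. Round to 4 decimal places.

The sequences differ at positions 1 (Q/T), 4 (A/V), 5 (S/I), 14 (V/E), 16 (G/C), 21 (E/M), 23 (M/C), 27 (N/I), 29 (E/R), 34 (V/G), 36 (Q/A), 38 (L/K), 39 (Q/V).
p = 13/39 = 0.333333.
d = −ln(1 − 0.333333) = −ln(0.666667) = 0.4055.

0.4055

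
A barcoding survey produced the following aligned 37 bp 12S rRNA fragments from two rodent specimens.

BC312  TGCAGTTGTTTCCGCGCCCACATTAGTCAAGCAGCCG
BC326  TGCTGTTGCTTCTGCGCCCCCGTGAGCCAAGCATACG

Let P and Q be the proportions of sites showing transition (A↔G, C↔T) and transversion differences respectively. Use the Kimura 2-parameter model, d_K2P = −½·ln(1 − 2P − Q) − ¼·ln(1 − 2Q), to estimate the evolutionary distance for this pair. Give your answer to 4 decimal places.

Mismatches occur at site 4 (A/T, transversion), site 9 (T/C, transition), site 13 (C/T, transition), site 20 (A/C, transversion), site 22 (A/G, transition), site 24 (T/G, transversion), site 27 (T/C, transition), site 34 (G/T, transversion), site 35 (C/A, transversion).
Of the 9 differences, 4 transitions and 5 transversions over 37 sites: P = 4/37 = 0.108108, Q = 5/37 = 0.135135.
d = −0.5·ln(0.648649) − 0.25·ln(0.729730) = −0.5·(-0.432864) − 0.25·(-0.315081) = 0.2952.

0.2952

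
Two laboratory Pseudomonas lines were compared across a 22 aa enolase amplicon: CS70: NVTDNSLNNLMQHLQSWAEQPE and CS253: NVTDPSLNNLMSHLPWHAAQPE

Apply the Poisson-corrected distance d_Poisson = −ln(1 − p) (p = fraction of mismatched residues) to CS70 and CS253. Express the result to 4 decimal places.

0.3185

Differing sites — 5:N/P; 12:Q/S; 15:Q/P; 16:S/W; 17:W/H; 19:E/A.
p = 6/22 = 0.272727.
d = −ln(1 − 0.272727) = −ln(0.727273) = 0.3185.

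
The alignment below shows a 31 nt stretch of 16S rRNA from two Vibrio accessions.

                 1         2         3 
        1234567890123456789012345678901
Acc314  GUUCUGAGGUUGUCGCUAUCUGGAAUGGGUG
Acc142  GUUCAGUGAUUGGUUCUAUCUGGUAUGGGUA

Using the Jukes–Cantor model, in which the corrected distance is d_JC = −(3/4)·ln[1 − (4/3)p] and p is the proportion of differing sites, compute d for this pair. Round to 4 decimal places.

Mismatches occur at site 5 (U/A), site 7 (A/U), site 9 (G/A), site 13 (U/G), site 14 (C/U), site 15 (G/U), site 24 (A/U), site 31 (G/A).
p = 8/31 = 0.258065.
d = −0.75 · ln(1 − (4/3)·0.258065) = −0.75 · ln(0.655913) = −0.75 · (-0.421727) = 0.3163.

0.3163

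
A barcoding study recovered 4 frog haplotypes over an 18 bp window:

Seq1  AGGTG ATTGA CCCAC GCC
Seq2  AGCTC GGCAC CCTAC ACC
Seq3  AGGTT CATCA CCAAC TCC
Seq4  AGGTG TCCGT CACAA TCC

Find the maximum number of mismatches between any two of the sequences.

10

Pairwise Hamming distances:
  Seq1 vs Seq2: 9
  Seq1 vs Seq3: 6
  Seq1 vs Seq4: 7
  Seq2 vs Seq3: 9
  Seq2 vs Seq4: 10
  Seq3 vs Seq4: 9
The largest is 10, between Seq2 and Seq4.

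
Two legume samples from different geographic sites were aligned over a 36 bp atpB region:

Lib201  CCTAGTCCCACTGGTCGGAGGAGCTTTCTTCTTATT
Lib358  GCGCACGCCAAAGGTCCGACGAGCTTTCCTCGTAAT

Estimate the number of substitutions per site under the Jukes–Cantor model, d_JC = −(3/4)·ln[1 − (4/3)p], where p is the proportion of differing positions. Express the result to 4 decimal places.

Differing sites — 1:C/G; 3:T/G; 4:A/C; 5:G/A; 6:T/C; 7:C/G; 11:C/A; 12:T/A; 17:G/C; 20:G/C; 29:T/C; 32:T/G; 35:T/A.
p = 13/36 = 0.361111.
d = −0.75 · ln(1 − (4/3)·0.361111) = −0.75 · ln(0.518519) = −0.75 · (-0.656779) = 0.4926.

0.4926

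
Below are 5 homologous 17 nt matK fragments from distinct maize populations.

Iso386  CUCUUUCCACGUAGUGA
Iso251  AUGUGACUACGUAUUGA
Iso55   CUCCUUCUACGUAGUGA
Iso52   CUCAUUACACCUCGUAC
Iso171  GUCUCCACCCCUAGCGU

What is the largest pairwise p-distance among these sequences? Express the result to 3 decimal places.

Pairwise Hamming distances:
  Iso386 vs Iso251: 6
  Iso386 vs Iso55: 2
  Iso386 vs Iso52: 6
  Iso386 vs Iso171: 8
  Iso251 vs Iso55: 6
  Iso251 vs Iso52: 12
  Iso251 vs Iso171: 11
  Iso55 vs Iso52: 7
  Iso55 vs Iso171: 10
  Iso52 vs Iso171: 9
The largest is 12 mismatches, between Iso251 and Iso52; p = 12/17 = 0.706.

0.706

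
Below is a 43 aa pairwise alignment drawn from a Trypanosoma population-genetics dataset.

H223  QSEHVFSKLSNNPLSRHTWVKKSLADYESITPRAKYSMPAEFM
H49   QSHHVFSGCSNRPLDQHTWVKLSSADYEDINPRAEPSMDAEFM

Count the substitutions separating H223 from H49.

13

Differing sites — 3:E/H; 8:K/G; 9:L/C; 12:N/R; 15:S/D; 16:R/Q; 22:K/L; 24:L/S; 29:S/D; 31:T/N; 35:K/E; 36:Y/P; 39:P/D.
That gives 13 mismatches out of 43 aligned sites, so the Hamming distance is 13.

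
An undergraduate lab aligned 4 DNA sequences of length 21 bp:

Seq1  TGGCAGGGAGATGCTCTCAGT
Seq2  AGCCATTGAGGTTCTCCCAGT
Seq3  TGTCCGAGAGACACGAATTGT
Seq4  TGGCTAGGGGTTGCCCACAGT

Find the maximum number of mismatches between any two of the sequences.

13

Pairwise Hamming distances:
  Seq1 vs Seq2: 7
  Seq1 vs Seq3: 10
  Seq1 vs Seq4: 6
  Seq2 vs Seq3: 13
  Seq2 vs Seq4: 10
  Seq3 vs Seq4: 12
The largest is 13, between Seq2 and Seq3.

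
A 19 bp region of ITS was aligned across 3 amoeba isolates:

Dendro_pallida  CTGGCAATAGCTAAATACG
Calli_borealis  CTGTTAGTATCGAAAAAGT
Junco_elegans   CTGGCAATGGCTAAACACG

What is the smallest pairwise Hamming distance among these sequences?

2

Pairwise Hamming distances:
  Dendro_pallida vs Calli_borealis: 8
  Dendro_pallida vs Junco_elegans: 2
  Calli_borealis vs Junco_elegans: 9
The smallest is 2, between Dendro_pallida and Junco_elegans.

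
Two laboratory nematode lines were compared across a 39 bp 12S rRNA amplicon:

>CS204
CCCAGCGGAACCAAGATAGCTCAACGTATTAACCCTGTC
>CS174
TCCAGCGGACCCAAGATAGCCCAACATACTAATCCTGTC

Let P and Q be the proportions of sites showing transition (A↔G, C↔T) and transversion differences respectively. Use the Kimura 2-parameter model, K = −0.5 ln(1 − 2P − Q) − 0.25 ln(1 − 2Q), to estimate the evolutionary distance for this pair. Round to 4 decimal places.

The sequences differ at positions 1 (C/T, transition), 10 (A/C, transversion), 21 (T/C, transition), 26 (G/A, transition), 29 (T/C, transition), 33 (C/T, transition).
Of the 6 differences, 5 transitions and 1 transversion over 39 sites: P = 5/39 = 0.128205, Q = 1/39 = 0.025641.
d = −0.5·ln(0.717949) − 0.25·ln(0.948718) = −0.5·(-0.331357) − 0.25·(-0.052644) = 0.1788.

0.1788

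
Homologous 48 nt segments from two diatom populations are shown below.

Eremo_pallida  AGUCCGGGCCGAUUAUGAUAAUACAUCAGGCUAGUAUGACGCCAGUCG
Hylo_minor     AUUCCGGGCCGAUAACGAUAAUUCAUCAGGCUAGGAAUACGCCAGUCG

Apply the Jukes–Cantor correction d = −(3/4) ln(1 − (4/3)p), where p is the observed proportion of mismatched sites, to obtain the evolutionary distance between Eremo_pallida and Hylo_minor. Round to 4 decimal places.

0.1622

Mismatches occur at site 2 (G↔U), site 14 (U↔A), site 16 (U↔C), site 23 (A↔U), site 35 (U↔G), site 37 (U↔A), site 38 (G↔U).
p = 7/48 = 0.145833.
d = −0.75 · ln(1 − (4/3)·0.145833) = −0.75 · ln(0.805556) = −0.75 · (-0.216223) = 0.1622.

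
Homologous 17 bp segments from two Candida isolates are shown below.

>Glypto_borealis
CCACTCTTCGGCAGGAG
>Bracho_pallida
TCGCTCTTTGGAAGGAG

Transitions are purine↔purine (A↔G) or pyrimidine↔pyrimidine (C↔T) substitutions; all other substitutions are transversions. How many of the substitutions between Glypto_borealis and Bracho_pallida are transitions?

3

Mismatches occur at site 1 (C↔T, transition), site 3 (A↔G, transition), site 9 (C↔T, transition), site 12 (C↔A, transversion).
Of the 4 differences, 3 transitions and 1 transversion, so the answer is 3.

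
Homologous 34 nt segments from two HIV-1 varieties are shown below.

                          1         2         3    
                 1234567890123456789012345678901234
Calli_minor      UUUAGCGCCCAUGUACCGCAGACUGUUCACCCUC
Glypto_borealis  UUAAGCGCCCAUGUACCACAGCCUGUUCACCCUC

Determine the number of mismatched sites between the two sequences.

Differing sites — 3:U/A; 18:G/A; 22:A/C.
That gives 3 mismatches out of 34 aligned sites, so the Hamming distance is 3.

3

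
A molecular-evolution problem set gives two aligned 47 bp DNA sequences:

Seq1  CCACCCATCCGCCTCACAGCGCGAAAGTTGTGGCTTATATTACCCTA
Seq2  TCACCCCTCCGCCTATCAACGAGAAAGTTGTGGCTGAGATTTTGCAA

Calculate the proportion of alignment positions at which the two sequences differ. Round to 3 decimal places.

Differing sites — 1:C/T; 7:A/C; 15:C/A; 16:A/T; 19:G/A; 22:C/A; 36:T/G; 38:T/G; 42:A/T; 43:C/T; 44:C/G; 46:T/A.
There are 12 differences over 47 sites, so p = 12/47 = 0.255.

0.255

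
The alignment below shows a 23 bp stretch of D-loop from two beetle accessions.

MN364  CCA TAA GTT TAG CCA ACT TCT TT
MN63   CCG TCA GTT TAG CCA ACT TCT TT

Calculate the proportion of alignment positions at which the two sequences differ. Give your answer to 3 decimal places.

0.087

Differing sites — 3:A/G; 5:A/C.
There are 2 differences over 23 sites, so p = 2/23 = 0.087.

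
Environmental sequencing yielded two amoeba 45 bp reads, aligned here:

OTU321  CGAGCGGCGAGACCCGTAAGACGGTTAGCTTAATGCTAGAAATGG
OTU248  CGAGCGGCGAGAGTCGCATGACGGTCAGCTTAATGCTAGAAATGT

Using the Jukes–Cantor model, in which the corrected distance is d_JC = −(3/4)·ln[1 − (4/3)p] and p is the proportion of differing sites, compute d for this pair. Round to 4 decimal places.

Mismatches occur at site 13 (C↔G), site 14 (C↔T), site 17 (T↔C), site 19 (A↔T), site 26 (T↔C), site 45 (G↔T).
p = 6/45 = 0.133333.
d = −0.75 · ln(1 − (4/3)·0.133333) = −0.75 · ln(0.822223) = −0.75 · (-0.195744) = 0.1468.

0.1468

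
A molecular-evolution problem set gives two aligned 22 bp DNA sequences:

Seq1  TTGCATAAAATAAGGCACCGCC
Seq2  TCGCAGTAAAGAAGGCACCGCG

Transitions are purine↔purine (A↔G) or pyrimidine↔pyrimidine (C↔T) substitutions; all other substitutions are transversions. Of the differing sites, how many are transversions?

Mismatches occur at site 2 (T→C, transition), site 6 (T→G, transversion), site 7 (A→T, transversion), site 11 (T→G, transversion), site 22 (C→G, transversion).
Of the 5 differences, 1 transition and 4 transversions, so the answer is 4.

4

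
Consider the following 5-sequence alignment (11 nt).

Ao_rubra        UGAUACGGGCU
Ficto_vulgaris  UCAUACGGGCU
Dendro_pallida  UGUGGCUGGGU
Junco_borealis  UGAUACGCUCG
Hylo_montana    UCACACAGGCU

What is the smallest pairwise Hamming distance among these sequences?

Pairwise Hamming distances:
  Ao_rubra vs Ficto_vulgaris: 1
  Ao_rubra vs Dendro_pallida: 5
  Ao_rubra vs Junco_borealis: 3
  Ao_rubra vs Hylo_montana: 3
  Ficto_vulgaris vs Dendro_pallida: 6
  Ficto_vulgaris vs Junco_borealis: 4
  Ficto_vulgaris vs Hylo_montana: 2
  Dendro_pallida vs Junco_borealis: 8
  Dendro_pallida vs Hylo_montana: 6
  Junco_borealis vs Hylo_montana: 6
The smallest is 1, between Ao_rubra and Ficto_vulgaris.

1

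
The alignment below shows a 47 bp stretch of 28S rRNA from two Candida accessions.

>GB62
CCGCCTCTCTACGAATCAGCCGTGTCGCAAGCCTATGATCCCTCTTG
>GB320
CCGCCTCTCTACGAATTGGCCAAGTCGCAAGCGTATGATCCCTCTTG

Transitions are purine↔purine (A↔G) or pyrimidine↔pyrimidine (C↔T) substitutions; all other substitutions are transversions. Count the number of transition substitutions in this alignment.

3

Differing sites — 17:C/T (Ti); 18:A/G (Ti); 22:G/A (Ti); 23:T/A (Tv); 33:C/G (Tv).
Of the 5 differences, 3 transitions and 2 transversions, so the answer is 3.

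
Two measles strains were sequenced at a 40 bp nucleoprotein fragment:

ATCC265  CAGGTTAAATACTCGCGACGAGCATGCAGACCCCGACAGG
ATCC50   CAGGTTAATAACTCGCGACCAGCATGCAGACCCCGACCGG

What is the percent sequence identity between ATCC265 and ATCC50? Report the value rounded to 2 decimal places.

90.00%

The sequences differ at positions 9 (A/T), 10 (T/A), 20 (G/C), 38 (A/C).
36 of the 40 sites match, so the percent identity is 36/40 × 100 = 90.00%.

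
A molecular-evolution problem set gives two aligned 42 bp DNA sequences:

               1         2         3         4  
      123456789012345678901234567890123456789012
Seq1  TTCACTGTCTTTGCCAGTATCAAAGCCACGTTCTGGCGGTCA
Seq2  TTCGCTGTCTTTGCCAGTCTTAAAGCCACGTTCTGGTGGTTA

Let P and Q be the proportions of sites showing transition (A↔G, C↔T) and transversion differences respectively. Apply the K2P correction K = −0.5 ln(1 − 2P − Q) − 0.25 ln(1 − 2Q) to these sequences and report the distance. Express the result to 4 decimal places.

0.1328

The sequences differ at positions 4 (A/G, transition), 19 (A/C, transversion), 21 (C/T, transition), 37 (C/T, transition), 41 (C/T, transition).
Of the 5 differences, 4 transitions and 1 transversion over 42 sites: P = 4/42 = 0.095238, Q = 1/42 = 0.023810.
d = −0.5·ln(0.785714) − 0.25·ln(0.952380) = −0.5·(-0.241162) − 0.25·(-0.048791) = 0.1328.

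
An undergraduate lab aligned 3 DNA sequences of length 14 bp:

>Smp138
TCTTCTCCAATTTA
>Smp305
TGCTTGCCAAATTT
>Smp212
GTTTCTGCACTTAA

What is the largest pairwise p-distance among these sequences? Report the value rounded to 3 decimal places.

0.714

Pairwise Hamming distances:
  Smp138 vs Smp305: 6
  Smp138 vs Smp212: 5
  Smp305 vs Smp212: 10
The largest is 10 mismatches, between Smp305 and Smp212; p = 10/14 = 0.714.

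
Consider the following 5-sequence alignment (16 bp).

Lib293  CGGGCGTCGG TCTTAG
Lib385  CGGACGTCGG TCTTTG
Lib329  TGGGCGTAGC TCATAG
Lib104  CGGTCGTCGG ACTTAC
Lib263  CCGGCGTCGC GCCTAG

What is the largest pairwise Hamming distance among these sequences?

7

Pairwise Hamming distances:
  Lib293 vs Lib385: 2
  Lib293 vs Lib329: 4
  Lib293 vs Lib104: 3
  Lib293 vs Lib263: 4
  Lib385 vs Lib329: 6
  Lib385 vs Lib104: 4
  Lib385 vs Lib263: 6
  Lib329 vs Lib104: 7
  Lib329 vs Lib263: 5
  Lib104 vs Lib263: 6
The largest is 7, between Lib329 and Lib104.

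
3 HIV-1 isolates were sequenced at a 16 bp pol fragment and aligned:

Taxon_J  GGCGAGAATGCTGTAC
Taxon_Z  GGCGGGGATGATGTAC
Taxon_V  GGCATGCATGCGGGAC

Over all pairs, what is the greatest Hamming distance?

6

Pairwise Hamming distances:
  Taxon_J vs Taxon_Z: 3
  Taxon_J vs Taxon_V: 5
  Taxon_Z vs Taxon_V: 6
The largest is 6, between Taxon_Z and Taxon_V.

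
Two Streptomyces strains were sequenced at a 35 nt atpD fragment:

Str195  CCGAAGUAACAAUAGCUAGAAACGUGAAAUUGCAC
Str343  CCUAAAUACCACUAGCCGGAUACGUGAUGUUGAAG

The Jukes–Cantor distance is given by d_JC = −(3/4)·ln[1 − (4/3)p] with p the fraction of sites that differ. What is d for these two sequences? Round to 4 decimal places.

The sequences differ at positions 3 (G/U), 6 (G/A), 9 (A/C), 12 (A/C), 17 (U/C), 18 (A/G), 21 (A/U), 28 (A/U), 29 (A/G), 33 (C/A), 35 (C/G).
p = 11/35 = 0.314286.
d = −0.75 · ln(1 − (4/3)·0.314286) = −0.75 · ln(0.580952) = −0.75 · (-0.543087) = 0.4073.

0.4073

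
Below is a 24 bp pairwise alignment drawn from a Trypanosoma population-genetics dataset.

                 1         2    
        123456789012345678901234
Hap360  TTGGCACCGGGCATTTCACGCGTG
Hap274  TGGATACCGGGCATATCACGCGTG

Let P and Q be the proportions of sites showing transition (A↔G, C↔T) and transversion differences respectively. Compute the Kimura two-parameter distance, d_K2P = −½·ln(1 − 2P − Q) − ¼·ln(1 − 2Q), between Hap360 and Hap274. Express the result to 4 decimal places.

0.1894

The sequences differ at positions 2 (T/G, transversion), 4 (G/A, transition), 5 (C/T, transition), 15 (T/A, transversion).
Of the 4 differences, 2 transitions and 2 transversions over 24 sites: P = 2/24 = 0.083333, Q = 2/24 = 0.083333.
d = −0.5·ln(0.750001) − 0.25·ln(0.833334) = −0.5·(-0.287681) − 0.25·(-0.182321) = 0.1894.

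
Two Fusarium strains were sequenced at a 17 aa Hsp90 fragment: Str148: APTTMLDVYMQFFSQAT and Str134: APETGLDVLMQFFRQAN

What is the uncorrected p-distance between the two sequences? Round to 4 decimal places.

The sequences differ at positions 3 (T/E), 5 (M/G), 9 (Y/L), 14 (S/R), 17 (T/N).
There are 5 differences over 17 sites, so p = 5/17 = 0.2941.

0.2941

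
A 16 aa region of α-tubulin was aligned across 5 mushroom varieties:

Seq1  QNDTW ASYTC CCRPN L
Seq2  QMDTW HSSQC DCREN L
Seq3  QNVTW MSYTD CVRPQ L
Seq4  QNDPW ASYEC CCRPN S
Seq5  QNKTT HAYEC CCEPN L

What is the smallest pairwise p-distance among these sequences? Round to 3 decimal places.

Pairwise Hamming distances:
  Seq1 vs Seq2: 6
  Seq1 vs Seq3: 5
  Seq1 vs Seq4: 3
  Seq1 vs Seq5: 6
  Seq2 vs Seq3: 10
  Seq2 vs Seq4: 8
  Seq2 vs Seq5: 9
  Seq3 vs Seq4: 8
  Seq3 vs Seq5: 9
  Seq4 vs Seq5: 7
The smallest is 3 mismatches, between Seq1 and Seq4; p = 3/16 = 0.188.

0.188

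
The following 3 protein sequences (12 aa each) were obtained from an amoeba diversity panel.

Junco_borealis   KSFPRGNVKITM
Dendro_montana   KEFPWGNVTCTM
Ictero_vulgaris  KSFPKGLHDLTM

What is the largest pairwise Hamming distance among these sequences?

Pairwise Hamming distances:
  Junco_borealis vs Dendro_montana: 4
  Junco_borealis vs Ictero_vulgaris: 5
  Dendro_montana vs Ictero_vulgaris: 6
The largest is 6, between Dendro_montana and Ictero_vulgaris.

6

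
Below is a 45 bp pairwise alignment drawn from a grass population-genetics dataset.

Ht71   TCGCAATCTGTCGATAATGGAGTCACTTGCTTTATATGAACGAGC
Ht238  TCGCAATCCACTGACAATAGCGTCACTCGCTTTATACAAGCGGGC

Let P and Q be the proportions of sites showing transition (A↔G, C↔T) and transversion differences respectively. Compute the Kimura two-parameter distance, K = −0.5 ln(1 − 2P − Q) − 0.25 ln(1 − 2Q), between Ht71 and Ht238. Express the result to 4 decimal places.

0.3692

The sequences differ at positions 9 (T/C, transition), 10 (G/A, transition), 11 (T/C, transition), 12 (C/T, transition), 15 (T/C, transition), 19 (G/A, transition), 21 (A/C, transversion), 28 (T/C, transition), 37 (T/C, transition), 38 (G/A, transition), 40 (A/G, transition), 43 (A/G, transition).
Of the 12 differences, 11 transitions and 1 transversion over 45 sites: P = 11/45 = 0.244444, Q = 1/45 = 0.022222.
d = −0.5·ln(0.488890) − 0.25·ln(0.955556) = −0.5·(-0.715618) − 0.25·(-0.045462) = 0.3692.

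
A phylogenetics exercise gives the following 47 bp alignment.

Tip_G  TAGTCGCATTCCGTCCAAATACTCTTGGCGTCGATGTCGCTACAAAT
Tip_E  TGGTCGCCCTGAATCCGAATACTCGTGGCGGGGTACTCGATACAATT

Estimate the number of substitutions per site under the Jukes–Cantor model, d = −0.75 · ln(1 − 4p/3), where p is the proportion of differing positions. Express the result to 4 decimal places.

0.4157

Mismatches occur at site 2 (A→G), site 8 (A→C), site 9 (T→C), site 11 (C→G), site 12 (C→A), site 13 (G→A), site 17 (A→G), site 25 (T→G), site 31 (T→G), site 32 (C→G), site 34 (A→T), site 35 (T→A), site 36 (G→C), site 40 (C→A), site 46 (A→T).
p = 15/47 = 0.319149.
d = −0.75 · ln(1 − (4/3)·0.319149) = −0.75 · ln(0.574468) = −0.75 · (-0.554311) = 0.4157.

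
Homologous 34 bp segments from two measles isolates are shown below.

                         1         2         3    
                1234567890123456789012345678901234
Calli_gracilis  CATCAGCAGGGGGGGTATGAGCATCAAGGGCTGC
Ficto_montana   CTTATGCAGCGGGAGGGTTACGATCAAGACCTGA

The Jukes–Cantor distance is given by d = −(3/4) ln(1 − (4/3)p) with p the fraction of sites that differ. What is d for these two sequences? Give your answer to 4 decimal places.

Mismatches occur at site 2 (A↔T), site 4 (C↔A), site 5 (A↔T), site 10 (G↔C), site 14 (G↔A), site 16 (T↔G), site 17 (A↔G), site 19 (G↔T), site 21 (G↔C), site 22 (C↔G), site 29 (G↔A), site 30 (G↔C), site 34 (C↔A).
p = 13/34 = 0.382353.
d = −0.75 · ln(1 − (4/3)·0.382353) = −0.75 · ln(0.490196) = −0.75 · (-0.712950) = 0.5347.

0.5347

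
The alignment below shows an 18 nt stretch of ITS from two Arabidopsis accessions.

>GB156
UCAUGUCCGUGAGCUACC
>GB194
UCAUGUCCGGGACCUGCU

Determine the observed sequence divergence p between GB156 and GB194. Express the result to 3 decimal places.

Differing sites — 10:U/G; 13:G/C; 16:A/G; 18:C/U.
There are 4 differences over 18 sites, so p = 4/18 = 0.222.

0.222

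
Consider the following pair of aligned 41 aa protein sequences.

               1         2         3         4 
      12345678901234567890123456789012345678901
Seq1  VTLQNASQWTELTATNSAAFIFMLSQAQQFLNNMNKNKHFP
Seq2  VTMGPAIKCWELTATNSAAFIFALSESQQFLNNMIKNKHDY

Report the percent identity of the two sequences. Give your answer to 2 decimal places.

68.29%

The sequences differ at positions 3 (L/M), 4 (Q/G), 5 (N/P), 7 (S/I), 8 (Q/K), 9 (W/C), 10 (T/W), 23 (M/A), 26 (Q/E), 27 (A/S), 35 (N/I), 40 (F/D), 41 (P/Y).
28 of the 41 sites match, so the percent identity is 28/41 × 100 = 68.29%.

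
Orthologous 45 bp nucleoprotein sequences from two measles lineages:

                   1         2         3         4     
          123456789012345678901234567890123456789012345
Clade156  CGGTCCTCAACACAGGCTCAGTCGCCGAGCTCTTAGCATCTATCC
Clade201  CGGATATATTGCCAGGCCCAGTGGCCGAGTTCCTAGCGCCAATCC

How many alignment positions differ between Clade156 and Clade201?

Differing sites — 4:T/A; 5:C/T; 6:C/A; 8:C/A; 9:A/T; 10:A/T; 11:C/G; 12:A/C; 18:T/C; 23:C/G; 30:C/T; 33:T/C; 38:A/G; 39:T/C; 41:T/A.
That gives 15 mismatches out of 45 aligned sites, so the Hamming distance is 15.

15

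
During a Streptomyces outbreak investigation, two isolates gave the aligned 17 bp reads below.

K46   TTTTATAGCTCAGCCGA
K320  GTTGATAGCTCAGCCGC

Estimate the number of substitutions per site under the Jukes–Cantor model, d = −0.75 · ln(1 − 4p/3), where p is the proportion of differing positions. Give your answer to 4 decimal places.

0.2012

Differing sites — 1:T/G; 4:T/G; 17:A/C.
p = 3/17 = 0.176471.
d = −0.75 · ln(1 − (4/3)·0.176471) = −0.75 · ln(0.764705) = −0.75 · (-0.268265) = 0.2012.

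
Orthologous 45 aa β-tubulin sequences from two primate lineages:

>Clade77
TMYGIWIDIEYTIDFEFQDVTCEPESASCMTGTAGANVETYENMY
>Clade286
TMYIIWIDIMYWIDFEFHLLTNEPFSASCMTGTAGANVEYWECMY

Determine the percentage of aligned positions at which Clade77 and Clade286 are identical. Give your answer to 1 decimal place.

75.6%

The sequences differ at positions 4 (G/I), 10 (E/M), 12 (T/W), 18 (Q/H), 19 (D/L), 20 (V/L), 22 (C/N), 25 (E/F), 40 (T/Y), 41 (Y/W), 43 (N/C).
34 of the 45 sites match, so the percent identity is 34/45 × 100 = 75.6%.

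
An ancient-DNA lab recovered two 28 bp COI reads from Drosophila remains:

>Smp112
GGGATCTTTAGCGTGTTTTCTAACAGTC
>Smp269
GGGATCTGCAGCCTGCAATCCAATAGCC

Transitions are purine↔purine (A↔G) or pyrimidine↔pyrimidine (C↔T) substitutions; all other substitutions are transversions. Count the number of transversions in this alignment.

Differing sites — 8:T/G (Tv); 9:T/C (Ti); 13:G/C (Tv); 16:T/C (Ti); 17:T/A (Tv); 18:T/A (Tv); 21:T/C (Ti); 24:C/T (Ti); 27:T/C (Ti).
Of the 9 differences, 5 transitions and 4 transversions, so the answer is 4.

4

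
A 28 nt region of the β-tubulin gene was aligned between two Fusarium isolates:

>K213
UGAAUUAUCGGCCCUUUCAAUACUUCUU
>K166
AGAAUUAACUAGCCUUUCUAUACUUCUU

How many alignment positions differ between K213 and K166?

6

Differing sites — 1:U/A; 8:U/A; 10:G/U; 11:G/A; 12:C/G; 19:A/U.
That gives 6 mismatches out of 28 aligned sites, so the Hamming distance is 6.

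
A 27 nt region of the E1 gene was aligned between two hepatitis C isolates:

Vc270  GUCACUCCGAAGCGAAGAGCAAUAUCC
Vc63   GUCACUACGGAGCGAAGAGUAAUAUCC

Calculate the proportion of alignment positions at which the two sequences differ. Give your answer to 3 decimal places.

0.111

Mismatches occur at site 7 (C→A), site 10 (A→G), site 20 (C→U).
There are 3 differences over 27 sites, so p = 3/27 = 0.111.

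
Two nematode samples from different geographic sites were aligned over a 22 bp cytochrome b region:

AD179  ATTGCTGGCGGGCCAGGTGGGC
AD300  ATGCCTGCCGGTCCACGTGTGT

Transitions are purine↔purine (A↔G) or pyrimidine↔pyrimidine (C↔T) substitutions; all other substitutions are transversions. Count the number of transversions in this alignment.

6

The sequences differ at positions 3 (T/G, transversion), 4 (G/C, transversion), 8 (G/C, transversion), 12 (G/T, transversion), 16 (G/C, transversion), 20 (G/T, transversion), 22 (C/T, transition).
Of the 7 differences, 1 transition and 6 transversions, so the answer is 6.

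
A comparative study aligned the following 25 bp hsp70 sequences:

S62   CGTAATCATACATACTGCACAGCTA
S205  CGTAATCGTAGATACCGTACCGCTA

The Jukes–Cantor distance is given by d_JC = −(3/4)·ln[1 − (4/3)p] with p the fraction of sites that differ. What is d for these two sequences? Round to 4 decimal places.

0.2326

Differing sites — 8:A/G; 11:C/G; 16:T/C; 18:C/T; 21:A/C.
p = 5/25 = 0.200000.
d = −0.75 · ln(1 − (4/3)·0.200000) = −0.75 · ln(0.733333) = −0.75 · (-0.310155) = 0.2326.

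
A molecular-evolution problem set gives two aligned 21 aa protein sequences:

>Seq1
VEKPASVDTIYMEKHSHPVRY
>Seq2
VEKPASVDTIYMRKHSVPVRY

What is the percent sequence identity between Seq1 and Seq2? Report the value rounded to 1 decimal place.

Mismatches occur at site 13 (E/R), site 17 (H/V).
19 of the 21 sites match, so the percent identity is 19/21 × 100 = 90.5%.

90.5%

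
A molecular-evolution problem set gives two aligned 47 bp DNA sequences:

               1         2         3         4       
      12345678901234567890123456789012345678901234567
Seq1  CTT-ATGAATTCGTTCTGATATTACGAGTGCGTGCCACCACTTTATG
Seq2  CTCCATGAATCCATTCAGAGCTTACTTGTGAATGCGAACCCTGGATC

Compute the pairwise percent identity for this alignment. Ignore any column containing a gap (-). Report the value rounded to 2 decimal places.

65.22%

Excluding the 1 gap column leaves 46 comparable sites.
Mismatches occur at site 3 (T↔C), site 11 (T↔C), site 13 (G↔A), site 17 (T↔A), site 20 (T↔G), site 21 (A↔C), site 26 (G↔T), site 27 (A↔T), site 31 (C↔A), site 32 (G↔A), site 36 (C↔G), site 38 (C↔A), site 40 (A↔C), site 43 (T↔G), site 44 (T↔G), site 47 (G↔C).
30 of the 46 comparable sites match, so the percent identity is 30/46 × 100 = 65.22%.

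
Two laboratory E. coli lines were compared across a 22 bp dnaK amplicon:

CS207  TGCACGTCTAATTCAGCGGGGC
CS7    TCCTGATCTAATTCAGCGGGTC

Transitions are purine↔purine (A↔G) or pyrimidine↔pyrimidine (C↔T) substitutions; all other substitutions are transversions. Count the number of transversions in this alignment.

The sequences differ at positions 2 (G/C, transversion), 4 (A/T, transversion), 5 (C/G, transversion), 6 (G/A, transition), 21 (G/T, transversion).
Of the 5 differences, 1 transition and 4 transversions, so the answer is 4.

4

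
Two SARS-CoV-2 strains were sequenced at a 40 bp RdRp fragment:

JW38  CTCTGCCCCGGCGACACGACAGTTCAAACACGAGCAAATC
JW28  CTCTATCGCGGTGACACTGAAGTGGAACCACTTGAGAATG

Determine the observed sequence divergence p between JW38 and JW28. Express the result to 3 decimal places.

The sequences differ at positions 5 (G/A), 6 (C/T), 8 (C/G), 12 (C/T), 18 (G/T), 19 (A/G), 20 (C/A), 24 (T/G), 25 (C/G), 28 (A/C), 32 (G/T), 33 (A/T), 35 (C/A), 36 (A/G), 40 (C/G).
There are 15 differences over 40 sites, so p = 15/40 = 0.375.

0.375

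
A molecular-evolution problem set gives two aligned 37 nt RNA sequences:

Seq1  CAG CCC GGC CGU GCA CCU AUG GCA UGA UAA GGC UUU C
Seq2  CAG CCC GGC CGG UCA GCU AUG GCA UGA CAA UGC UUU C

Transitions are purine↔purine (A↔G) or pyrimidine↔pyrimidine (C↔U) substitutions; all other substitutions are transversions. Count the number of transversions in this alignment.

4

Differing sites — 12:U/G (Tv); 13:G/U (Tv); 16:C/G (Tv); 28:U/C (Ti); 31:G/U (Tv).
Of the 5 differences, 1 transition and 4 transversions, so the answer is 4.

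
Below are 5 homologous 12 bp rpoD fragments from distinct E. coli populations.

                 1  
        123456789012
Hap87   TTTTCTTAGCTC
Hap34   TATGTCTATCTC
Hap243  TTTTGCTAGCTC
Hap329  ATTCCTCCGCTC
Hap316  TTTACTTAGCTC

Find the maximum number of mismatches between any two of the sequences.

8

Pairwise Hamming distances:
  Hap87 vs Hap34: 5
  Hap87 vs Hap243: 2
  Hap87 vs Hap329: 4
  Hap87 vs Hap316: 1
  Hap34 vs Hap243: 4
  Hap34 vs Hap329: 8
  Hap34 vs Hap316: 5
  Hap243 vs Hap329: 6
  Hap243 vs Hap316: 3
  Hap329 vs Hap316: 4
The largest is 8, between Hap34 and Hap329.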